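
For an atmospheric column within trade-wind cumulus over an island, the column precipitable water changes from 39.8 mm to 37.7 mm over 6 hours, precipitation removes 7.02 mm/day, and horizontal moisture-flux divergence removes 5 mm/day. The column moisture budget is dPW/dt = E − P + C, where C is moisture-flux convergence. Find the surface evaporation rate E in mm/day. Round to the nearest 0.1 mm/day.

dPW/dt = (37.7 − 39.8) mm / (6/24 day) = -8.400 mm/day.
E = dPW/dt + P − C = (-8.400) + 7.02 − (-5) = 3.6 mm/day.

E ≈ 3.6 mm/day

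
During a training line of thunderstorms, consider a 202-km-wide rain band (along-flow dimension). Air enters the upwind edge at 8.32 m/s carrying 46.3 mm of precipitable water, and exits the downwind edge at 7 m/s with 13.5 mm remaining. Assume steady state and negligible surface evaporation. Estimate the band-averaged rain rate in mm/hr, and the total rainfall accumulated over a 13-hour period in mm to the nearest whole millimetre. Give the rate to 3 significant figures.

R ≈ 5.18 mm/hr; total ≈ 67 mm

Column moisture flux per unit crosswind length is F = V × PW.
Inflow: F_in = 8.32 × 46.3 = 385.216 mm·m/s
Outflow: F_out = 7 × 13.5 = 94.5 mm·m/s
Steady-state rate R = (F_in − F_out)/L = (385.216 − 94.5) / 202000 m = 1.439e-03 mm/s.
R = 1.439e-03 × 3600 = 5.18 mm/hr.
Over 13 h: total = 5.18 × 13 = 67.34 ≈ 67 mm.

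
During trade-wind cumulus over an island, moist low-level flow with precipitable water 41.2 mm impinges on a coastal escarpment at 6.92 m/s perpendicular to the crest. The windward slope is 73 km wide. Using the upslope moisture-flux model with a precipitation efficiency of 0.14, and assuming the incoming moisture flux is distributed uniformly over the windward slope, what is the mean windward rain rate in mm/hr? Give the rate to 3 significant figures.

R ≈ 1.97 mm/hr

Incoming column moisture flux per unit ridge length: F = V × PW = 6.92 × 41.2 = 285.104 mm·m/s.
Spread over the 73 km slope with efficiency ε = 0.14: R = ε·F/W = 0.14 × 285.104 / 73000 m = 5.468e-04 mm/s.
R = 5.468e-04 × 3600 = 1.97 mm/hr.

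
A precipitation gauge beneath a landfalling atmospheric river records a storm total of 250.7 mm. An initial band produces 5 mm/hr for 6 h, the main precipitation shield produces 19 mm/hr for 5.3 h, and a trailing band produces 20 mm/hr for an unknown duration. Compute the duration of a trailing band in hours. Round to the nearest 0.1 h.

duration ≈ 6.0 h

Known phases: 5 × 6 + 19 × 5.3 = 30 + 100.7 = 130.7 mm.
Remaining depth = 250.7 − 130.7 = 120 mm.
Duration = 120 / 20 = 6.0 h.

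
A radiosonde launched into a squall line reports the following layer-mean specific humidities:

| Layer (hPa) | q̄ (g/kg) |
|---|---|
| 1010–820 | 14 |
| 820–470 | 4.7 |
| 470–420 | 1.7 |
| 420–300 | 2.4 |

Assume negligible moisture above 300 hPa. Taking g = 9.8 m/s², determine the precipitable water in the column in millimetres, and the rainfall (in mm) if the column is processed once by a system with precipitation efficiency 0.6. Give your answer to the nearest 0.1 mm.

PW ≈ 47.7 mm; rainfall ≈ 28.6 mm

Precipitable water is the column-integrated vapour mass per unit area: PW = (1/g) Σ q̄ Δp, with q in kg/kg and Δp in Pa (1 kg/m² of water = 1 mm).
Layer 1010–820 hPa: Δp = 190 hPa = 19000 Pa, q̄ = 0.014 kg/kg → 0.014 × 19000 / 9.8 = 27.14 mm
Layer 820–470 hPa: Δp = 350 hPa = 35000 Pa, q̄ = 0.0047 kg/kg → 0.0047 × 35000 / 9.8 = 16.79 mm
Layer 470–420 hPa: Δp = 50 hPa = 5000 Pa, q̄ = 0.0017 kg/kg → 0.0017 × 5000 / 9.8 = 0.87 mm
Layer 420–300 hPa: Δp = 120 hPa = 12000 Pa, q̄ = 0.0024 kg/kg → 0.0024 × 12000 / 9.8 = 2.94 mm
PW = 27.14 + 16.79 + 0.87 + 2.94 = 47.74 ≈ 47.7 mm.
Rainfall = ε × PW = 0.6 × 47.7 = 28.6 mm.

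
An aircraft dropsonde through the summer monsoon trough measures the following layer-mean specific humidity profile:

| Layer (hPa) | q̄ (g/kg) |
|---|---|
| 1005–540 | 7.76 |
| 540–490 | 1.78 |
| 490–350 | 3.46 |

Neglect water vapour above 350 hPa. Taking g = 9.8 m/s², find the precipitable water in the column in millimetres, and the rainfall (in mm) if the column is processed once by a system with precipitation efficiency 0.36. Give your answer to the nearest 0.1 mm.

Precipitable water is the column-integrated vapour mass per unit area: PW = (1/g) Σ q̄ Δp, with q in kg/kg and Δp in Pa (1 kg/m² of water = 1 mm).
Layer 1005–540 hPa: Δp = 465 hPa = 46500 Pa, q̄ = 0.00776 kg/kg → 0.00776 × 46500 / 9.8 = 36.82 mm
Layer 540–490 hPa: Δp = 50 hPa = 5000 Pa, q̄ = 0.00178 kg/kg → 0.00178 × 5000 / 9.8 = 0.91 mm
Layer 490–350 hPa: Δp = 140 hPa = 14000 Pa, q̄ = 0.00346 kg/kg → 0.00346 × 14000 / 9.8 = 4.94 mm
PW = 36.82 + 0.91 + 4.94 = 42.67 ≈ 42.7 mm.
Rainfall = ε × PW = 0.36 × 42.7 = 15.4 mm.

PW ≈ 42.7 mm; rainfall ≈ 15.4 mm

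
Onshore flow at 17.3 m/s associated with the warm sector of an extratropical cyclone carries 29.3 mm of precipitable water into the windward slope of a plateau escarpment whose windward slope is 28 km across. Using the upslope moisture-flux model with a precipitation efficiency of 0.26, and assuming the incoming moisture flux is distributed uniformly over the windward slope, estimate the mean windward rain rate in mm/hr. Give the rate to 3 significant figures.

R ≈ 16.9 mm/hr

Incoming column moisture flux per unit ridge length: F = V × PW = 17.3 × 29.3 = 506.89 mm·m/s.
Spread over the 28 km slope with efficiency ε = 0.26: R = ε·F/W = 0.26 × 506.89 / 28000 m = 4.707e-03 mm/s.
R = 4.707e-03 × 3600 = 16.9 mm/hr.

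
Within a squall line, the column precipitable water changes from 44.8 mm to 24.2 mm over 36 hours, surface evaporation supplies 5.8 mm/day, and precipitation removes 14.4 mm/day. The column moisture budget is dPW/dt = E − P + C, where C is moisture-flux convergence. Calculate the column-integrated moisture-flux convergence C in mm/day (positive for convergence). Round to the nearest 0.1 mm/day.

C ≈ -5.1 mm/day

dPW/dt = (24.2 − 44.8) mm / (36/24 day) = -13.733 mm/day.
C = dPW/dt − E + P = (-13.733) − 5.8 + 14.4 = -5.1 mm/day.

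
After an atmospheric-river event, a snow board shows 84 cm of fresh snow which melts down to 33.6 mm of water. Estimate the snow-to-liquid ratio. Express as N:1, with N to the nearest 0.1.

Ratio = snow depth / SWE = 840 mm / 33.6 mm = 25.0, i.e. 25.0:1.

ratio ≈ 25.0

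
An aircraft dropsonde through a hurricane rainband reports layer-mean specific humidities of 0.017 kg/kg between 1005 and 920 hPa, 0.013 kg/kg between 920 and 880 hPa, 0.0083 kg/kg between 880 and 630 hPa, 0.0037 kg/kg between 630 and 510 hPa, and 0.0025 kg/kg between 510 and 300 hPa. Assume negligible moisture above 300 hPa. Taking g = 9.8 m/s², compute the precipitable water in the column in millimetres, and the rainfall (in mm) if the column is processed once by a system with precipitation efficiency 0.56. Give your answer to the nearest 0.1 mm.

Precipitable water is the column-integrated vapour mass per unit area: PW = (1/g) Σ q̄ Δp, with q in kg/kg and Δp in Pa (1 kg/m² of water = 1 mm).
Layer 1005–920 hPa: Δp = 85 hPa = 8500 Pa, q̄ = 0.017 kg/kg → 0.017 × 8500 / 9.8 = 14.74 mm
Layer 920–880 hPa: Δp = 40 hPa = 4000 Pa, q̄ = 0.013 kg/kg → 0.013 × 4000 / 9.8 = 5.31 mm
Layer 880–630 hPa: Δp = 250 hPa = 25000 Pa, q̄ = 0.0083 kg/kg → 0.0083 × 25000 / 9.8 = 21.17 mm
Layer 630–510 hPa: Δp = 120 hPa = 12000 Pa, q̄ = 0.0037 kg/kg → 0.0037 × 12000 / 9.8 = 4.53 mm
Layer 510–300 hPa: Δp = 210 hPa = 21000 Pa, q̄ = 0.0025 kg/kg → 0.0025 × 21000 / 9.8 = 5.36 mm
PW = 14.74 + 5.31 + 21.17 + 4.53 + 5.36 = 51.11 ≈ 51.1 mm.
Rainfall = ε × PW = 0.56 × 51.1 = 28.6 mm.

PW ≈ 51.1 mm; rainfall ≈ 28.6 mm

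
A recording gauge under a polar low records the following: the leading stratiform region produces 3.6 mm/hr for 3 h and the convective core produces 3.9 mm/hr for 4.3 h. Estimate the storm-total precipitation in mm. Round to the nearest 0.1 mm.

total ≈ 27.6 mm

Total = Σ Rᵢ Δtᵢ = 3.6 × 3 + 3.9 × 4.3
      = 10.8 + 16.77 = 27.6 mm.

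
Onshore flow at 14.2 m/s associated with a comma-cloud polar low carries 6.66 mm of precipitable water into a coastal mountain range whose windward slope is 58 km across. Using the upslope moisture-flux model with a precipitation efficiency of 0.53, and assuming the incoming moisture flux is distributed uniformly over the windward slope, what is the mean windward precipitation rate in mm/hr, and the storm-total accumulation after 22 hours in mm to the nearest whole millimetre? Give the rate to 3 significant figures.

Incoming column moisture flux per unit ridge length: F = V × PW = 14.2 × 6.66 = 94.572 mm·m/s.
Spread over the 58 km slope with efficiency ε = 0.53: R = ε·F/W = 0.53 × 94.572 / 58000 m = 8.642e-04 mm/s.
R = 8.642e-04 × 3600 = 3.11 mm/hr.
Over 22 h: total = 3.11 × 22 = 68.42 ≈ 68 mm.

R ≈ 3.11 mm/hr; total ≈ 68 mm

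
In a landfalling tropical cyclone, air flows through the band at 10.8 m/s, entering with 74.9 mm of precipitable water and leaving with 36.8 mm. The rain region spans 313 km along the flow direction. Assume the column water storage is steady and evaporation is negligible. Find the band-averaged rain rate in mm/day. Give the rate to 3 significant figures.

Column moisture flux per unit crosswind length is F = V × PW.
Inflow: F_in = 10.8 × 74.9 = 808.92 mm·m/s
Outflow: F_out = 10.8 × 36.8 = 397.44 mm·m/s
Steady-state rate R = (F_in − F_out)/L = (808.92 − 397.44) / 313000 m = 1.315e-03 mm/s.
R = 1.315e-03 × 3600 × 24 = 114 mm/day.

R ≈ 114 mm/day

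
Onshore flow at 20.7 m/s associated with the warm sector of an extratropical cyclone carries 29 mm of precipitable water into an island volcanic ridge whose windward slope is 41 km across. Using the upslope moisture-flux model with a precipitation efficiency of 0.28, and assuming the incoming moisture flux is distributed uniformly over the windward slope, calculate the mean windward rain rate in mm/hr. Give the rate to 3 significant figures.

Incoming column moisture flux per unit ridge length: F = V × PW = 20.7 × 29 = 600.3 mm·m/s.
Spread over the 41 km slope with efficiency ε = 0.28: R = ε·F/W = 0.28 × 600.3 / 41000 m = 4.100e-03 mm/s.
R = 4.100e-03 × 3600 = 14.8 mm/hr.

R ≈ 14.8 mm/hr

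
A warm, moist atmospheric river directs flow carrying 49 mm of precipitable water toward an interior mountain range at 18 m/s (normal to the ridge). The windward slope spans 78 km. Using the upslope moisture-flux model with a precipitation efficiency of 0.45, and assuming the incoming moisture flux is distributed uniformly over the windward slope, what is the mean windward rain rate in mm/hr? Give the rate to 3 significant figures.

Incoming column moisture flux per unit ridge length: F = V × PW = 18 × 49 = 882 mm·m/s.
Spread over the 78 km slope with efficiency ε = 0.45: R = ε·F/W = 0.45 × 882 / 78000 m = 5.088e-03 mm/s.
R = 5.088e-03 × 3600 = 18.3 mm/hr.

R ≈ 18.3 mm/hr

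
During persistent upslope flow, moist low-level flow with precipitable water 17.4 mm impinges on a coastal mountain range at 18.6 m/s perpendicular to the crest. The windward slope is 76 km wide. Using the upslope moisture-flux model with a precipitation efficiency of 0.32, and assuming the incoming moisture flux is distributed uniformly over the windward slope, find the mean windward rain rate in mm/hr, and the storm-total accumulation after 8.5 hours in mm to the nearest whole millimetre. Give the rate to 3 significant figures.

Incoming column moisture flux per unit ridge length: F = V × PW = 18.6 × 17.4 = 323.64 mm·m/s.
Spread over the 76 km slope with efficiency ε = 0.32: R = ε·F/W = 0.32 × 323.64 / 76000 m = 1.363e-03 mm/s.
R = 1.363e-03 × 3600 = 4.91 mm/hr.
Over 8.5 h: total = 4.91 × 8.5 = 41.735 ≈ 42 mm.

R ≈ 4.91 mm/hr; total ≈ 42 mm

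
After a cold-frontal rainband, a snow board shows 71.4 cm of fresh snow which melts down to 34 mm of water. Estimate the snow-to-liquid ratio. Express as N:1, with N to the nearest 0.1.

ratio ≈ 21.0

Ratio = snow depth / SWE = 714 mm / 34 mm = 21.0, i.e. 21.0:1.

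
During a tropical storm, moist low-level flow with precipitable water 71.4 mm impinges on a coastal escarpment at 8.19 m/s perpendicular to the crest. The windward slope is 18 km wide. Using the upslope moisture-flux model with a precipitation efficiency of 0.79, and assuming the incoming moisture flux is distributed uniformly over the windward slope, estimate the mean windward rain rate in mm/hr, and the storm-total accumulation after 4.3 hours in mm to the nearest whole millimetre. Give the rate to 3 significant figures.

R ≈ 92.4 mm/hr; total ≈ 397 mm

Incoming column moisture flux per unit ridge length: F = V × PW = 8.19 × 71.4 = 584.766 mm·m/s.
Spread over the 18 km slope with efficiency ε = 0.79: R = ε·F/W = 0.79 × 584.766 / 18000 m = 2.566e-02 mm/s.
R = 2.566e-02 × 3600 = 92.4 mm/hr.
Over 4.3 h: total = 92.4 × 4.3 = 397.32 ≈ 397 mm.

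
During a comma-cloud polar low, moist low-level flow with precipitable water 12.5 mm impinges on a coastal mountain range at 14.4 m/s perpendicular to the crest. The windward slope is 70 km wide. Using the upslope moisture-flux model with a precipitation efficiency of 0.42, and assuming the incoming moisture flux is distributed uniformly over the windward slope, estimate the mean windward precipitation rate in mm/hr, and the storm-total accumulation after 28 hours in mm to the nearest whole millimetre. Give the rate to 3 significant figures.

Incoming column moisture flux per unit ridge length: F = V × PW = 14.4 × 12.5 = 180 mm·m/s.
Spread over the 70 km slope with efficiency ε = 0.42: R = ε·F/W = 0.42 × 180 / 70000 m = 1.080e-03 mm/s.
R = 1.080e-03 × 3600 = 3.89 mm/hr.
Over 28 h: total = 3.89 × 28 = 108.92 ≈ 109 mm.

R ≈ 3.89 mm/hr; total ≈ 109 mm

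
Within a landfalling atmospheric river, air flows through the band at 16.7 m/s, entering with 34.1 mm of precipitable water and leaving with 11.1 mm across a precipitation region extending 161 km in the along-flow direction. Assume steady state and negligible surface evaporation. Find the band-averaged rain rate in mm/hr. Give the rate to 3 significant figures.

R ≈ 8.59 mm/hr

Column moisture flux per unit crosswind length is F = V × PW.
Inflow: F_in = 16.7 × 34.1 = 569.47 mm·m/s
Outflow: F_out = 16.7 × 11.1 = 185.37 mm·m/s
Steady-state rate R = (F_in − F_out)/L = (569.47 − 185.37) / 161000 m = 2.386e-03 mm/s.
R = 2.386e-03 × 3600 = 8.59 mm/hr.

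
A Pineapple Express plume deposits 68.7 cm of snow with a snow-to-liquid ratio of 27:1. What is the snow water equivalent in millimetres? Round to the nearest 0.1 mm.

SWE ≈ 25.4 mm

SWE = snow depth / ratio = 68.7 cm / 27 = 2.544 cm = 25.4 mm.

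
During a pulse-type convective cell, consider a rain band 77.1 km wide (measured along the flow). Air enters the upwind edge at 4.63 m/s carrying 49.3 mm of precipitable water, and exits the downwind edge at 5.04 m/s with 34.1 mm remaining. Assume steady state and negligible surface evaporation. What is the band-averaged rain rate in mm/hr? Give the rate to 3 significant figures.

Column moisture flux per unit crosswind length is F = V × PW.
Inflow: F_in = 4.63 × 49.3 = 228.259 mm·m/s
Outflow: F_out = 5.04 × 34.1 = 171.864 mm·m/s
Steady-state rate R = (F_in − F_out)/L = (228.259 − 171.864) / 77100 m = 7.315e-04 mm/s.
R = 7.315e-04 × 3600 = 2.63 mm/hr.

R ≈ 2.63 mm/hr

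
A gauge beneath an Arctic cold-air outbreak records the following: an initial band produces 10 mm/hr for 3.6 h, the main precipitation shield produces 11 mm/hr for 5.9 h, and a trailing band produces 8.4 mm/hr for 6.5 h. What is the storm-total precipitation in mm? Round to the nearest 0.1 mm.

total ≈ 155.5 mm

Total = Σ Rᵢ Δtᵢ = 10 × 3.6 + 11 × 5.9 + 8.4 × 6.5
      = 36 + 64.9 + 54.6 = 155.5 mm.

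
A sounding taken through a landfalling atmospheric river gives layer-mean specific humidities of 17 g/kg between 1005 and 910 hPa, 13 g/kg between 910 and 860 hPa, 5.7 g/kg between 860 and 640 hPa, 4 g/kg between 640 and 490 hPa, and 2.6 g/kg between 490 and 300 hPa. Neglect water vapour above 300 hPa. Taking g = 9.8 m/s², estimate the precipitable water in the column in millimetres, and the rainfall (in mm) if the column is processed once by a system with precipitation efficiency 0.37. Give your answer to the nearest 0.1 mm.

Precipitable water is the column-integrated vapour mass per unit area: PW = (1/g) Σ q̄ Δp, with q in kg/kg and Δp in Pa (1 kg/m² of water = 1 mm).
Layer 1005–910 hPa: Δp = 95 hPa = 9500 Pa, q̄ = 0.017 kg/kg → 0.017 × 9500 / 9.8 = 16.48 mm
Layer 910–860 hPa: Δp = 50 hPa = 5000 Pa, q̄ = 0.013 kg/kg → 0.013 × 5000 / 9.8 = 6.63 mm
Layer 860–640 hPa: Δp = 220 hPa = 22000 Pa, q̄ = 0.0057 kg/kg → 0.0057 × 22000 / 9.8 = 12.80 mm
Layer 640–490 hPa: Δp = 150 hPa = 15000 Pa, q̄ = 0.004 kg/kg → 0.004 × 15000 / 9.8 = 6.12 mm
Layer 490–300 hPa: Δp = 190 hPa = 19000 Pa, q̄ = 0.0026 kg/kg → 0.0026 × 19000 / 9.8 = 5.04 mm
PW = 16.48 + 6.63 + 12.80 + 6.12 + 5.04 = 47.07 ≈ 47.1 mm.
Rainfall = ε × PW = 0.37 × 47.1 = 17.4 mm.

PW ≈ 47.1 mm; rainfall ≈ 17.4 mm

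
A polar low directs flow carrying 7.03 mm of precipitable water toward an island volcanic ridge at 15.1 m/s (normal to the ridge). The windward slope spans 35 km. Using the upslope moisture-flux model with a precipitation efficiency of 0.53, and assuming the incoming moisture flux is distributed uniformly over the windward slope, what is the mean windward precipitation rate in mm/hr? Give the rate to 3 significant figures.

Incoming column moisture flux per unit ridge length: F = V × PW = 15.1 × 7.03 = 106.153 mm·m/s.
Spread over the 35 km slope with efficiency ε = 0.53: R = ε·F/W = 0.53 × 106.153 / 35000 m = 1.607e-03 mm/s.
R = 1.607e-03 × 3600 = 5.79 mm/hr.

R ≈ 5.79 mm/hr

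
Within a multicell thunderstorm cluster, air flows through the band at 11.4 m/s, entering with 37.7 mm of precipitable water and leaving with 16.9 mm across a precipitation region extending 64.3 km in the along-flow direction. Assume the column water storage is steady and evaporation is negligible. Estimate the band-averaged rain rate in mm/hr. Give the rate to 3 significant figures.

Column moisture flux per unit crosswind length is F = V × PW.
Inflow: F_in = 11.4 × 37.7 = 429.78 mm·m/s
Outflow: F_out = 11.4 × 16.9 = 192.66 mm·m/s
Steady-state rate R = (F_in − F_out)/L = (429.78 − 192.66) / 64300 m = 3.688e-03 mm/s.
R = 3.688e-03 × 3600 = 13.3 mm/hr.

R ≈ 13.3 mm/hr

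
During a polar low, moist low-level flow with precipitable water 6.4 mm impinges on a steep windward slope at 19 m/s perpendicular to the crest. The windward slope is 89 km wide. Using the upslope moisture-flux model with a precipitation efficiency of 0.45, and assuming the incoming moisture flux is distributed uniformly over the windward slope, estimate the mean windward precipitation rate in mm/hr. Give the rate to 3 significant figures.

R ≈ 2.21 mm/hr

Incoming column moisture flux per unit ridge length: F = V × PW = 19 × 6.4 = 121.6 mm·m/s.
Spread over the 89 km slope with efficiency ε = 0.45: R = ε·F/W = 0.45 × 121.6 / 89000 m = 6.148e-04 mm/s.
R = 6.148e-04 × 3600 = 2.21 mm/hr.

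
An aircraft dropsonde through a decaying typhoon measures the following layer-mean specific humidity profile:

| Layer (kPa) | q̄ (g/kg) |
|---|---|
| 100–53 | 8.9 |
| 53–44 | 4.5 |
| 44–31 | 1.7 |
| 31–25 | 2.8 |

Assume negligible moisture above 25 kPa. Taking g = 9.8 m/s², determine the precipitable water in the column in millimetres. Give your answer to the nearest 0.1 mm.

PW ≈ 50.8 mm

Precipitable water is the column-integrated vapour mass per unit area: PW = (1/g) Σ q̄ Δp, with q in kg/kg and Δp in Pa (1 kg/m² of water = 1 mm).
Layer 100–53 kPa: Δp = 470 hPa = 47000 Pa, q̄ = 0.0089 kg/kg → 0.0089 × 47000 / 9.8 = 42.68 mm
Layer 53–44 kPa: Δp = 90 hPa = 9000 Pa, q̄ = 0.0045 kg/kg → 0.0045 × 9000 / 9.8 = 4.13 mm
Layer 44–31 kPa: Δp = 130 hPa = 13000 Pa, q̄ = 0.0017 kg/kg → 0.0017 × 13000 / 9.8 = 2.26 mm
Layer 31–25 kPa: Δp = 60 hPa = 6000 Pa, q̄ = 0.0028 kg/kg → 0.0028 × 6000 / 9.8 = 1.71 mm
PW = 42.68 + 4.13 + 2.26 + 1.71 = 50.78 ≈ 50.8 mm.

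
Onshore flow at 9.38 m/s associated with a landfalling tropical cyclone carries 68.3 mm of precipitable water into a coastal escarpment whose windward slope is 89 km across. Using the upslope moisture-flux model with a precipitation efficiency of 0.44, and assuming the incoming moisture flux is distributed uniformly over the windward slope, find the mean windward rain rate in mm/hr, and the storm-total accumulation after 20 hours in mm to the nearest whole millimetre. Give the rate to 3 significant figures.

R ≈ 11.4 mm/hr; total ≈ 228 mm

Incoming column moisture flux per unit ridge length: F = V × PW = 9.38 × 68.3 = 640.654 mm·m/s.
Spread over the 89 km slope with efficiency ε = 0.44: R = ε·F/W = 0.44 × 640.654 / 89000 m = 3.167e-03 mm/s.
R = 3.167e-03 × 3600 = 11.4 mm/hr.
Over 20 h: total = 11.4 × 20 = 228 mm.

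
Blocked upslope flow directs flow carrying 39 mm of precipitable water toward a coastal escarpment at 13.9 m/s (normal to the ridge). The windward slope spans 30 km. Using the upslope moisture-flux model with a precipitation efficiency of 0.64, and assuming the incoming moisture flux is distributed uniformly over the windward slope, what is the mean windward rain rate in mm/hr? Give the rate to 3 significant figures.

Incoming column moisture flux per unit ridge length: F = V × PW = 13.9 × 39 = 542.1 mm·m/s.
Spread over the 30 km slope with efficiency ε = 0.64: R = ε·F/W = 0.64 × 542.1 / 30000 m = 1.156e-02 mm/s.
R = 1.156e-02 × 3600 = 41.6 mm/hr.

R ≈ 41.6 mm/hr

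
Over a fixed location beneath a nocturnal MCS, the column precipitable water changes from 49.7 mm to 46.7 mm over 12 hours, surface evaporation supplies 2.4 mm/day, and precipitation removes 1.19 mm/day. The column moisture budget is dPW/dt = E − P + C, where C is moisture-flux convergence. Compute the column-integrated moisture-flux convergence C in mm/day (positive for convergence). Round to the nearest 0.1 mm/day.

dPW/dt = (46.7 − 49.7) mm / (12/24 day) = -6.000 mm/day.
C = dPW/dt − E + P = (-6.000) − 2.4 + 1.19 = -7.2 mm/day.

C ≈ -7.2 mm/day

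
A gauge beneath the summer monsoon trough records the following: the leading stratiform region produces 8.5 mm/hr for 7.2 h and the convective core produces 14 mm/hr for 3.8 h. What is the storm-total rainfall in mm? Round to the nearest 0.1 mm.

total ≈ 114.4 mm

Total = Σ Rᵢ Δtᵢ = 8.5 × 7.2 + 14 × 3.8
      = 61.2 + 53.2 = 114.4 mm.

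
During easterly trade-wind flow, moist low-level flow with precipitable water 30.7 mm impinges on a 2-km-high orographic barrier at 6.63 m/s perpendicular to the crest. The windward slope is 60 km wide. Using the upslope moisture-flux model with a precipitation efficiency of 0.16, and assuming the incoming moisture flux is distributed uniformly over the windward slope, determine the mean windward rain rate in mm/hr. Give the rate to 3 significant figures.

R ≈ 1.95 mm/hr

Incoming column moisture flux per unit ridge length: F = V × PW = 6.63 × 30.7 = 203.541 mm·m/s.
Spread over the 60 km slope with efficiency ε = 0.16: R = ε·F/W = 0.16 × 203.541 / 60000 m = 5.428e-04 mm/s.
R = 5.428e-04 × 3600 = 1.95 mm/hr.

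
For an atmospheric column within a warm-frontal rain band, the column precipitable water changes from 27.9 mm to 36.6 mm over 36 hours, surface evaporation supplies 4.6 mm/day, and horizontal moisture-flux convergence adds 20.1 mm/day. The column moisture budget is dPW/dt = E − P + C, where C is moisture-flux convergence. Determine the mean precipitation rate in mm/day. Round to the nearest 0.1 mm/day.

P ≈ 18.9 mm/day

dPW/dt = (36.6 − 27.9) mm / (36/24 day) = +5.800 mm/day.
P = E + C − dPW/dt = 4.6 + (20.1) − (+5.800) = 18.9 mm/day.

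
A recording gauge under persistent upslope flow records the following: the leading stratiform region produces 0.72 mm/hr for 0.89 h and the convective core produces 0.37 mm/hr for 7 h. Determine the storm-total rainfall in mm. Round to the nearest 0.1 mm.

total ≈ 3.2 mm

Total = Σ Rᵢ Δtᵢ = 0.72 × 0.89 + 0.37 × 7
      = 0.6408 + 2.59 = 3.2 mm.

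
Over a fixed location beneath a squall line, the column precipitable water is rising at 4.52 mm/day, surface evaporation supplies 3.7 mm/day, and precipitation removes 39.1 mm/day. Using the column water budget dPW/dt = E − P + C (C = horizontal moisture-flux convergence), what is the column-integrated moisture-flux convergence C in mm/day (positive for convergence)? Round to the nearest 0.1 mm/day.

C ≈ 39.9 mm/day

dPW/dt = +4.52 mm/day.
C = dPW/dt − E + P = (+4.52) − 3.7 + 39.1 = 39.9 mm/day.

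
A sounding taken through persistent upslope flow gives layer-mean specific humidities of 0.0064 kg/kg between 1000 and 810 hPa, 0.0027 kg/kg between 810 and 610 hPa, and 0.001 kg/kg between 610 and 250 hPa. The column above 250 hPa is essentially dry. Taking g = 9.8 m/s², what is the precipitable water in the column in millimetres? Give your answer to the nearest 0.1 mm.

PW ≈ 21.6 mm

Precipitable water is the column-integrated vapour mass per unit area: PW = (1/g) Σ q̄ Δp, with q in kg/kg and Δp in Pa (1 kg/m² of water = 1 mm).
Layer 1000–810 hPa: Δp = 190 hPa = 19000 Pa, q̄ = 0.0064 kg/kg → 0.0064 × 19000 / 9.8 = 12.41 mm
Layer 810–610 hPa: Δp = 200 hPa = 20000 Pa, q̄ = 0.0027 kg/kg → 0.0027 × 20000 / 9.8 = 5.51 mm
Layer 610–250 hPa: Δp = 360 hPa = 36000 Pa, q̄ = 0.001 kg/kg → 0.001 × 36000 / 9.8 = 3.67 mm
PW = 12.41 + 5.51 + 3.67 = 21.59 ≈ 21.6 mm.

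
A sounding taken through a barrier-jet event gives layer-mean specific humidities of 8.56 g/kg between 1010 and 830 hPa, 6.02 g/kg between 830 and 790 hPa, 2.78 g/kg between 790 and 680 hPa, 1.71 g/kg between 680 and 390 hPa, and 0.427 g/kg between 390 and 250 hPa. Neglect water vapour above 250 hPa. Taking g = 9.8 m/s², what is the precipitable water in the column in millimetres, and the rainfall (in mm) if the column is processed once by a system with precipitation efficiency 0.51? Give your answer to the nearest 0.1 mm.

PW ≈ 27.0 mm; rainfall ≈ 13.8 mm

Precipitable water is the column-integrated vapour mass per unit area: PW = (1/g) Σ q̄ Δp, with q in kg/kg and Δp in Pa (1 kg/m² of water = 1 mm).
Layer 1010–830 hPa: Δp = 180 hPa = 18000 Pa, q̄ = 0.00856 kg/kg → 0.00856 × 18000 / 9.8 = 15.72 mm
Layer 830–790 hPa: Δp = 40 hPa = 4000 Pa, q̄ = 0.00602 kg/kg → 0.00602 × 4000 / 9.8 = 2.46 mm
Layer 790–680 hPa: Δp = 110 hPa = 11000 Pa, q̄ = 0.00278 kg/kg → 0.00278 × 11000 / 9.8 = 3.12 mm
Layer 680–390 hPa: Δp = 290 hPa = 29000 Pa, q̄ = 0.00171 kg/kg → 0.00171 × 29000 / 9.8 = 5.06 mm
Layer 390–250 hPa: Δp = 140 hPa = 14000 Pa, q̄ = 0.000427 kg/kg → 0.000427 × 14000 / 9.8 = 0.61 mm
PW = 15.72 + 2.46 + 3.12 + 5.06 + 0.61 = 26.97 ≈ 27.0 mm.
Rainfall = ε × PW = 0.51 × 27.0 = 13.8 mm.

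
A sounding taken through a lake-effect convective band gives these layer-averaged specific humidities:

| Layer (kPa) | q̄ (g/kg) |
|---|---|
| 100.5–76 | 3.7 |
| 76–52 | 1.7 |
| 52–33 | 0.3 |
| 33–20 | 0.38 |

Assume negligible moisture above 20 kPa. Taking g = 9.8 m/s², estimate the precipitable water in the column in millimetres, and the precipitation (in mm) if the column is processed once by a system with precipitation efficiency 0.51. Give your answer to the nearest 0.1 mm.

PW ≈ 14.5 mm; precipitation ≈ 7.4 mm

Precipitable water is the column-integrated vapour mass per unit area: PW = (1/g) Σ q̄ Δp, with q in kg/kg and Δp in Pa (1 kg/m² of water = 1 mm).
Layer 100.5–76 kPa: Δp = 245 hPa = 24500 Pa, q̄ = 0.0037 kg/kg → 0.0037 × 24500 / 9.8 = 9.25 mm
Layer 76–52 kPa: Δp = 240 hPa = 24000 Pa, q̄ = 0.0017 kg/kg → 0.0017 × 24000 / 9.8 = 4.16 mm
Layer 52–33 kPa: Δp = 190 hPa = 19000 Pa, q̄ = 0.0003 kg/kg → 0.0003 × 19000 / 9.8 = 0.58 mm
Layer 33–20 kPa: Δp = 130 hPa = 13000 Pa, q̄ = 0.00038 kg/kg → 0.00038 × 13000 / 9.8 = 0.50 mm
PW = 9.25 + 4.16 + 0.58 + 0.50 = 14.49 ≈ 14.5 mm.
Precipitation = ε × PW = 0.51 × 14.5 = 7.4 mm.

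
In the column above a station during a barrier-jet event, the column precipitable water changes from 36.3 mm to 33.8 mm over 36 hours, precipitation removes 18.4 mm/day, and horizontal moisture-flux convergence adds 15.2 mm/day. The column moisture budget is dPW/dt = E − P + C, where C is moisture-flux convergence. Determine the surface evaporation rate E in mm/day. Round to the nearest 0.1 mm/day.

E ≈ 1.5 mm/day

dPW/dt = (33.8 − 36.3) mm / (36/24 day) = -1.667 mm/day.
E = dPW/dt + P − C = (-1.667) + 18.4 − (15.2) = 1.5 mm/day.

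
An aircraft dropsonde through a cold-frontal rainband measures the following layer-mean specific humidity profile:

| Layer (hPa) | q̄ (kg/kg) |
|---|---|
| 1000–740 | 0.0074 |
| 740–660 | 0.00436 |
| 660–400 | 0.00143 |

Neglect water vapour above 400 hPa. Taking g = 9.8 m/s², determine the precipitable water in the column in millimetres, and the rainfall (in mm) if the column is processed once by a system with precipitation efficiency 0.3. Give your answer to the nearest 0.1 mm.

Precipitable water is the column-integrated vapour mass per unit area: PW = (1/g) Σ q̄ Δp, with q in kg/kg and Δp in Pa (1 kg/m² of water = 1 mm).
Layer 1000–740 hPa: Δp = 260 hPa = 26000 Pa, q̄ = 0.0074 kg/kg → 0.0074 × 26000 / 9.8 = 19.63 mm
Layer 740–660 hPa: Δp = 80 hPa = 8000 Pa, q̄ = 0.00436 kg/kg → 0.00436 × 8000 / 9.8 = 3.56 mm
Layer 660–400 hPa: Δp = 260 hPa = 26000 Pa, q̄ = 0.00143 kg/kg → 0.00143 × 26000 / 9.8 = 3.79 mm
PW = 19.63 + 3.56 + 3.79 = 26.98 ≈ 27.0 mm.
Rainfall = ε × PW = 0.3 × 27.0 = 8.1 mm.

PW ≈ 27.0 mm; rainfall ≈ 8.1 mm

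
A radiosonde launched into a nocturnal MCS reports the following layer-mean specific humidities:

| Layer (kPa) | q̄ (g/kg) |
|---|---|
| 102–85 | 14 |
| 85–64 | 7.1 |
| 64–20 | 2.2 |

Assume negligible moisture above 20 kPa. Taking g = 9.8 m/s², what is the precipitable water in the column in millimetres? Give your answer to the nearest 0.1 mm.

Precipitable water is the column-integrated vapour mass per unit area: PW = (1/g) Σ q̄ Δp, with q in kg/kg and Δp in Pa (1 kg/m² of water = 1 mm).
Layer 102–85 kPa: Δp = 170 hPa = 17000 Pa, q̄ = 0.014 kg/kg → 0.014 × 17000 / 9.8 = 24.29 mm
Layer 85–64 kPa: Δp = 210 hPa = 21000 Pa, q̄ = 0.0071 kg/kg → 0.0071 × 21000 / 9.8 = 15.21 mm
Layer 64–20 kPa: Δp = 440 hPa = 44000 Pa, q̄ = 0.0022 kg/kg → 0.0022 × 44000 / 9.8 = 9.88 mm
PW = 24.29 + 15.21 + 9.88 = 49.38 ≈ 49.4 mm.

PW ≈ 49.4 mm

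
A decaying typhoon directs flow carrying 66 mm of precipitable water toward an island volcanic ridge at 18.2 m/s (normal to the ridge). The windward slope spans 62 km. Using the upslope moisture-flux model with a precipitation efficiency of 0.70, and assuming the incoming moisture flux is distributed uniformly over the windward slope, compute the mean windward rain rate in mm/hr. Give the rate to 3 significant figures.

R ≈ 48.8 mm/hr

Incoming column moisture flux per unit ridge length: F = V × PW = 18.2 × 66 = 1201.2 mm·m/s.
Spread over the 62 km slope with efficiency ε = 0.70: R = ε·F/W = 0.70 × 1201.2 / 62000 m = 1.356e-02 mm/s.
R = 1.356e-02 × 3600 = 48.8 mm/hr.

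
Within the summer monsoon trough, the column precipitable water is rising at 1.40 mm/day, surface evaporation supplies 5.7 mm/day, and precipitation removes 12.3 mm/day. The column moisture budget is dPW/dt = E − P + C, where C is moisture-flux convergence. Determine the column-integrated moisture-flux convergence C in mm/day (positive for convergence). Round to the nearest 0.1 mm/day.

C ≈ 8.0 mm/day

dPW/dt = +1.40 mm/day.
C = dPW/dt − E + P = (+1.40) − 5.7 + 12.3 = 8.0 mm/day.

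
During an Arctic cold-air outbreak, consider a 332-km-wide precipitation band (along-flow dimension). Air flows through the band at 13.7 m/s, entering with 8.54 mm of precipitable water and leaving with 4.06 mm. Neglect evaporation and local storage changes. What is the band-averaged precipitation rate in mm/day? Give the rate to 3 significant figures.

R ≈ 16.0 mm/day

Column moisture flux per unit crosswind length is F = V × PW.
Inflow: F_in = 13.7 × 8.54 = 116.998 mm·m/s
Outflow: F_out = 13.7 × 4.06 = 55.622 mm·m/s
Steady-state rate R = (F_in − F_out)/L = (116.998 − 55.622) / 332000 m = 1.849e-04 mm/s.
R = 1.849e-04 × 3600 × 24 = 16.0 mm/day.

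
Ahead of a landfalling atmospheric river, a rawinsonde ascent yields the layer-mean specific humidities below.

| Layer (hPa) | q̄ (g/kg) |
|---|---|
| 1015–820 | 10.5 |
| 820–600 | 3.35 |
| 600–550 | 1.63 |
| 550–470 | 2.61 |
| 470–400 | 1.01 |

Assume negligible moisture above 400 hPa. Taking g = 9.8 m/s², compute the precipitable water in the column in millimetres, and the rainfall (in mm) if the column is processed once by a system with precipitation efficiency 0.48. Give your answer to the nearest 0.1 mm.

Precipitable water is the column-integrated vapour mass per unit area: PW = (1/g) Σ q̄ Δp, with q in kg/kg and Δp in Pa (1 kg/m² of water = 1 mm).
Layer 1015–820 hPa: Δp = 195 hPa = 19500 Pa, q̄ = 0.0105 kg/kg → 0.0105 × 19500 / 9.8 = 20.89 mm
Layer 820–600 hPa: Δp = 220 hPa = 22000 Pa, q̄ = 0.00335 kg/kg → 0.00335 × 22000 / 9.8 = 7.52 mm
Layer 600–550 hPa: Δp = 50 hPa = 5000 Pa, q̄ = 0.00163 kg/kg → 0.00163 × 5000 / 9.8 = 0.83 mm
Layer 550–470 hPa: Δp = 80 hPa = 8000 Pa, q̄ = 0.00261 kg/kg → 0.00261 × 8000 / 9.8 = 2.13 mm
Layer 470–400 hPa: Δp = 70 hPa = 7000 Pa, q̄ = 0.00101 kg/kg → 0.00101 × 7000 / 9.8 = 0.72 mm
PW = 20.89 + 7.52 + 0.83 + 2.13 + 0.72 = 32.09 ≈ 32.1 mm.
Rainfall = ε × PW = 0.48 × 32.1 = 15.4 mm.

PW ≈ 32.1 mm; rainfall ≈ 15.4 mm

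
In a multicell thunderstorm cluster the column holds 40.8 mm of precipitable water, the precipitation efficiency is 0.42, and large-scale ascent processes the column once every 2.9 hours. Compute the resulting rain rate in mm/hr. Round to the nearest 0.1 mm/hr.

R ≈ 5.9 mm/hr

Each overturning extracts ε × PW = 0.42 × 40.8 = 17.136 mm.
Rate = ε·PW / τ = 17.136 / 2.9 h = 5.9 mm/hr.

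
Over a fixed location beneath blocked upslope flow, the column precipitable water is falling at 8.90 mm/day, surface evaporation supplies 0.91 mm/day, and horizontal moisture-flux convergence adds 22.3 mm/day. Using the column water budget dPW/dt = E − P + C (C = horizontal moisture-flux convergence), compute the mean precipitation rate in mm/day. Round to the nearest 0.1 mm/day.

dPW/dt = -8.90 mm/day.
P = E + C − dPW/dt = 0.91 + (22.3) − (-8.90) = 32.1 mm/day.

P ≈ 32.1 mm/day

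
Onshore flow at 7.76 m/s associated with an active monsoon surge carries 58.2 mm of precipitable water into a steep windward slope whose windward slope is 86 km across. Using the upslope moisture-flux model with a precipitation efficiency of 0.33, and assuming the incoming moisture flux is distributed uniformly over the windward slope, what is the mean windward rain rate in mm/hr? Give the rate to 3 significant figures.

Incoming column moisture flux per unit ridge length: F = V × PW = 7.76 × 58.2 = 451.632 mm·m/s.
Spread over the 86 km slope with efficiency ε = 0.33: R = ε·F/W = 0.33 × 451.632 / 86000 m = 1.733e-03 mm/s.
R = 1.733e-03 × 3600 = 6.24 mm/hr.

R ≈ 6.24 mm/hr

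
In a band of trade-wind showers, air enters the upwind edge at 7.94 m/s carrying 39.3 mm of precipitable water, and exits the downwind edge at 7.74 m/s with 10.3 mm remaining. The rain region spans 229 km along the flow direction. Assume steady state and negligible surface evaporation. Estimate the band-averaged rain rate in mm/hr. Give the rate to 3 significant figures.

R ≈ 3.65 mm/hr

Column moisture flux per unit crosswind length is F = V × PW.
Inflow: F_in = 7.94 × 39.3 = 312.042 mm·m/s
Outflow: F_out = 7.74 × 10.3 = 79.722 mm·m/s
Steady-state rate R = (F_in − F_out)/L = (312.042 − 79.722) / 229000 m = 1.014e-03 mm/s.
R = 1.014e-03 × 3600 = 3.65 mm/hr.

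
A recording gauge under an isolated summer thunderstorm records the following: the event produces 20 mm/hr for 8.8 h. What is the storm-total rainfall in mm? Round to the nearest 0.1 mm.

Total = Σ Rᵢ Δtᵢ = 20 × 8.8
      = 176 = 176.0 mm.

total ≈ 176.0 mm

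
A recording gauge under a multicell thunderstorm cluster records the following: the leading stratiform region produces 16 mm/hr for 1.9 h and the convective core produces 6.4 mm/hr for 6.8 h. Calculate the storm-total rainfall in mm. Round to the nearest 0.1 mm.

Total = Σ Rᵢ Δtᵢ = 16 × 1.9 + 6.4 × 6.8
      = 30.4 + 43.52 = 73.9 mm.

total ≈ 73.9 mm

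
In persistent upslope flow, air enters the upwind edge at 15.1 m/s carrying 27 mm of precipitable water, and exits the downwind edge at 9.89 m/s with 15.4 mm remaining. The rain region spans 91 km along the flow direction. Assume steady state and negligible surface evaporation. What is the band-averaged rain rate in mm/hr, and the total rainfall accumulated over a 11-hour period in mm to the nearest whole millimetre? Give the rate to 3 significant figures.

Column moisture flux per unit crosswind length is F = V × PW.
Inflow: F_in = 15.1 × 27 = 407.7 mm·m/s
Outflow: F_out = 9.89 × 15.4 = 152.306 mm·m/s
Steady-state rate R = (F_in − F_out)/L = (407.7 − 152.306) / 91000 m = 2.807e-03 mm/s.
R = 2.807e-03 × 3600 = 10.1 mm/hr.
Over 11 h: total = 10.1 × 11 = 111.1 ≈ 111 mm.

R ≈ 10.1 mm/hr; total ≈ 111 mm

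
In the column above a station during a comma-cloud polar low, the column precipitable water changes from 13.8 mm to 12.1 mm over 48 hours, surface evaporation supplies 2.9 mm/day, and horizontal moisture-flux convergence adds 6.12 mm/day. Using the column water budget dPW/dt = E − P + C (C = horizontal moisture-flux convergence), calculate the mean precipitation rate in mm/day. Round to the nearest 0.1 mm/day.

dPW/dt = (12.1 − 13.8) mm / (48/24 day) = -0.850 mm/day.
P = E + C − dPW/dt = 2.9 + (6.12) − (-0.850) = 9.9 mm/day.

P ≈ 9.9 mm/day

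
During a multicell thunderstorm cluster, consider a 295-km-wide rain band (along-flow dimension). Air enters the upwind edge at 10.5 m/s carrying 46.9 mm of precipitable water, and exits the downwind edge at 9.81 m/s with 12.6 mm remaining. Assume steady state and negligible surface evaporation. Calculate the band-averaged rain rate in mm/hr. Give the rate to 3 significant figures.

R ≈ 4.50 mm/hr

Column moisture flux per unit crosswind length is F = V × PW.
Inflow: F_in = 10.5 × 46.9 = 492.45 mm·m/s
Outflow: F_out = 9.81 × 12.6 = 123.606 mm·m/s
Steady-state rate R = (F_in − F_out)/L = (492.45 − 123.606) / 295000 m = 1.250e-03 mm/s.
R = 1.250e-03 × 3600 = 4.50 mm/hr.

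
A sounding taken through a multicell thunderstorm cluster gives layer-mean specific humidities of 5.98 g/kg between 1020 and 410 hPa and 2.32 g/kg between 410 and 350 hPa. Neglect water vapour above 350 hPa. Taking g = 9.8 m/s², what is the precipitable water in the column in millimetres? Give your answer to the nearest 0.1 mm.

Precipitable water is the column-integrated vapour mass per unit area: PW = (1/g) Σ q̄ Δp, with q in kg/kg and Δp in Pa (1 kg/m² of water = 1 mm).
Layer 1020–410 hPa: Δp = 610 hPa = 61000 Pa, q̄ = 0.00598 kg/kg → 0.00598 × 61000 / 9.8 = 37.22 mm
Layer 410–350 hPa: Δp = 60 hPa = 6000 Pa, q̄ = 0.00232 kg/kg → 0.00232 × 6000 / 9.8 = 1.42 mm
PW = 37.22 + 1.42 = 38.64 ≈ 38.6 mm.

PW ≈ 38.6 mm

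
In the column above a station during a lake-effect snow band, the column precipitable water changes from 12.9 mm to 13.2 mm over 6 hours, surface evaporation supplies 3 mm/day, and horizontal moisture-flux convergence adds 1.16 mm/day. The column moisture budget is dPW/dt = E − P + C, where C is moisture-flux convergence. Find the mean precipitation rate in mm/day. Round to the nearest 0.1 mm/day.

dPW/dt = (13.2 − 12.9) mm / (6/24 day) = +1.200 mm/day.
P = E + C − dPW/dt = 3 + (1.16) − (+1.200) = 3.0 mm/day.

P ≈ 3.0 mm/day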